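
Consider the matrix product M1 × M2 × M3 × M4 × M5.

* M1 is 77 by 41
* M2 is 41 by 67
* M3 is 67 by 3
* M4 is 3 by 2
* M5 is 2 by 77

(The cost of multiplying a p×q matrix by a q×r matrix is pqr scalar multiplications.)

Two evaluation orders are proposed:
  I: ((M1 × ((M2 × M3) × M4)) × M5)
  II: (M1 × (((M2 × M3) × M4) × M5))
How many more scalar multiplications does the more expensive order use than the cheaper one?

231231

Order I = ((M1 × ((M2 × M3) × M4)) × M5): (M2 × M3): 41×67 by 67×3 → 41×3, cost 41·67·3 = 8241; ((M2 × M3) × M4): 41×3 by 3×2 → 41×2, cost 41·3·2 = 246; cumulative 8487; (M1 × ((M2 × M3) × M4)): 77×41 by 41×2 → 77×2, cost 77·41·2 = 6314; cumulative 14801; ((M1 × ((M2 × M3) × M4)) × M5): 77×2 by 2×77 → 77×77, cost 77·2·77 = 11858; cumulative 26659. Total 26659.
Order II = (M1 × (((M2 × M3) × M4) × M5)): (M2 × M3): 41×67 by 67×3 → 41×3, cost 41·67·3 = 8241; ((M2 × M3) × M4): 41×3 by 3×2 → 41×2, cost 41·3·2 = 246; cumulative 8487; (((M2 × M3) × M4) × M5): 41×2 by 2×77 → 41×77, cost 41·2·77 = 6314; cumulative 14801; (M1 × (((M2 × M3) × M4) × M5)): 77×41 by 41×77 → 77×77, cost 77·41·77 = 243089; cumulative 257890. Total 257890.
Difference: |26659 − 257890| = 231231.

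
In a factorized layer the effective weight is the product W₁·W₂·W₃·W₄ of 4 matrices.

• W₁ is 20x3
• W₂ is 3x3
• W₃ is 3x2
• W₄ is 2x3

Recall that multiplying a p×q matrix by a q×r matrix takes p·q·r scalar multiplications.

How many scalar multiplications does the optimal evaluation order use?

Adjacent pairs: W₁W₂ = 20·3·3 = 180; W₂W₃ = 3·3·2 = 18; W₃W₄ = 3·2·3 = 18.
Length 3: W₁..W₃: k=1: 0+18+20·3·2=138; k=2: 180+0+20·3·2=300 → min 138 | W₂..W₄: k=2: 0+18+3·3·3=45; k=3: 18+0+3·2·3=36 → min 36.
Length 4: W₁..W₄: k=1: 0+36+20·3·3=216; k=2: 180+18+20·3·3=378; k=3: 138+0+20·2·3=258 → min 216.
Optimal order: (W₁·((W₂·W₃)·W₄)) with cost 216.

216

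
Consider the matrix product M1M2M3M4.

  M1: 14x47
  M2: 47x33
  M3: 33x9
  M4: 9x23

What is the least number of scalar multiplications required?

22779

Adjacent pairs: M1M2 = 14·47·33 = 21714; M2M3 = 47·33·9 = 13959; M3M4 = 33·9·23 = 6831.
Length 3: M1..M3: k=1: 0+13959+14·47·9=19881; k=2: 21714+0+14·33·9=25872 → min 19881 | M2..M4: k=2: 0+6831+47·33·23=42504; k=3: 13959+0+47·9·23=23688 → min 23688.
Length 4: M1..M4: k=1: 0+23688+14·47·23=38822; k=2: 21714+6831+14·33·23=39171; k=3: 19881+0+14·9·23=22779 → min 22779.
Optimal order: ((M1(M2M3))M4) with cost 22779.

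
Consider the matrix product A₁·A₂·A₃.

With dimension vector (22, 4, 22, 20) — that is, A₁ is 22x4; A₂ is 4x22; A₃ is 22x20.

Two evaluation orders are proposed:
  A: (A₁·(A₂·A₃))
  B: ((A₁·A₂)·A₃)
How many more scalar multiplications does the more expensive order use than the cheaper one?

Order A = (A₁·(A₂·A₃)): (A₂·A₃): 4×22 by 22×20 → 4×20, cost 4·22·20 = 1760; (A₁·(A₂·A₃)): 22×4 by 4×20 → 22×20, cost 22·4·20 = 1760; cumulative 3520. Total 3520.
Order B = ((A₁·A₂)·A₃): (A₁·A₂): 22×4 by 4×22 → 22×22, cost 22·4·22 = 1936; ((A₁·A₂)·A₃): 22×22 by 22×20 → 22×20, cost 22·22·20 = 9680; cumulative 11616. Total 11616.
Difference: |3520 − 11616| = 8096.

8096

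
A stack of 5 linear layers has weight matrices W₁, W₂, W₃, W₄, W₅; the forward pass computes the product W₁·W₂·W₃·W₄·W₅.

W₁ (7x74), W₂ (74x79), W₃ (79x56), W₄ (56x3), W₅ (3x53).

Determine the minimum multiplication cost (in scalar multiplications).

33477

Adjacent pairs: W₁W₂ = 7·74·79 = 40922; W₂W₃ = 74·79·56 = 327376; W₃W₄ = 79·56·3 = 13272; W₄W₅ = 56·3·53 = 8904.
Length 3: W₁..W₃: k=1: 0+327376+7·74·56=356384; k=2: 40922+0+7·79·56=71890 → min 71890 | W₂..W₄: k=2: 0+13272+74·79·3=30810; k=3: 327376+0+74·56·3=339808 → min 30810 | W₃..W₅: k=3: 0+8904+79·56·53=243376; k=4: 13272+0+79·3·53=25833 → min 25833.
Length 4: W₁..W₄: k=1: 0+30810+7·74·3=32364; k=2: 40922+13272+7·79·3=55853; k=3: 71890+0+7·56·3=73066 → min 32364 | W₂..W₅: k=2: 0+25833+74·79·53=335671; k=3: 327376+8904+74·56·53=555912; k=4: 30810+0+74·3·53=42576 → min 42576.
Length 5: W₁..W₅: k=1: 0+42576+7·74·53=70030; k=2: 40922+25833+7·79·53=96064; k=3: 71890+8904+7·56·53=101570; k=4: 32364+0+7·3·53=33477 → min 33477.
Optimal order: ((W₁·(W₂·(W₃·W₄)))·W₅) with cost 33477.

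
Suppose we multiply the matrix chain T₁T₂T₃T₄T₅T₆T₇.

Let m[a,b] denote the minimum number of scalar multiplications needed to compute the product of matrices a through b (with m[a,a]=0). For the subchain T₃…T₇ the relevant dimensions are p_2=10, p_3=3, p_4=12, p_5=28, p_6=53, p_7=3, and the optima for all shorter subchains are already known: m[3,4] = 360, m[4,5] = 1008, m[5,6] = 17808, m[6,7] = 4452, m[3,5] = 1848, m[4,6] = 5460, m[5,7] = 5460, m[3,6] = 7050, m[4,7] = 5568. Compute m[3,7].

m[3,7] = min over k∈[3,6] of m[3,k]+m[k+1,7]+p_{2}·p_k·p_{7}.
k=3: 0 + 5568 + 10·3·3 = 5658; k=4: 360 + 5460 + 10·12·3 = 6180; k=5: 1848 + 4452 + 10·28·3 = 7140; k=6: 7050 + 0 + 10·53·3 = 8640.
Minimum: 5658 at k=3.

5658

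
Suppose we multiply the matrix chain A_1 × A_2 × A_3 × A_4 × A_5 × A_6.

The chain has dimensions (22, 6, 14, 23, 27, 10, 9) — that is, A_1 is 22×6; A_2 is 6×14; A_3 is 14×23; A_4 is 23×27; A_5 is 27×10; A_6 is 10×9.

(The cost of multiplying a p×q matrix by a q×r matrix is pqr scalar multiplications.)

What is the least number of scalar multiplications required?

9006

Adjacent pairs: A_1A_2 = 22·6·14 = 1848; A_2A_3 = 6·14·23 = 1932; A_3A_4 = 14·23·27 = 8694; A_4A_5 = 23·27·10 = 6210; A_5A_6 = 27·10·9 = 2430.
Length 3: A_1..A_3: k=1: 0+1932+22·6·23=4968; k=2: 1848+0+22·14·23=8932 → min 4968 | A_2..A_4: k=2: 0+8694+6·14·27=10962; k=3: 1932+0+6·23·27=5658 → min 5658 | A_3..A_5: k=3: 0+6210+14·23·10=9430; k=4: 8694+0+14·27·10=12474 → min 9430 | A_4..A_6: k=4: 0+2430+23·27·9=8019; k=5: 6210+0+23·10·9=8280 → min 8019.
Length 4: A_1..A_4: k=1: 0+5658+22·6·27=9222; k=2: 1848+8694+22·14·27=18858; k=3: 4968+0+22·23·27=18630 → min 9222 | A_2..A_5: k=2: 0+9430+6·14·10=10270; k=3: 1932+6210+6·23·10=9522; k=4: 5658+0+6·27·10=7278 → min 7278 | A_3..A_6: k=3: 0+8019+14·23·9=10917; k=4: 8694+2430+14·27·9=14526; k=5: 9430+0+14·10·9=10690 → min 10690.
Length 5: A_1..A_5: k=1: 0+7278+22·6·10=8598; k=2: 1848+9430+22·14·10=14358; k=3: 4968+6210+22·23·10=16238; k=4: 9222+0+22·27·10=15162 → min 8598 | A_2..A_6: k=2: 0+10690+6·14·9=11446; k=3: 1932+8019+6·23·9=11193; k=4: 5658+2430+6·27·9=9546; k=5: 7278+0+6·10·9=7818 → min 7818.
Length 6: A_1..A_6: k=1: 0+7818+22·6·9=9006; k=2: 1848+10690+22·14·9=15310; k=3: 4968+8019+22·23·9=17541; k=4: 9222+2430+22·27·9=16998; k=5: 8598+0+22·10·9=10578 → min 9006.
Optimal order: (A_1 × ((((A_2 × A_3) × A_4) × A_5) × A_6)) with cost 9006.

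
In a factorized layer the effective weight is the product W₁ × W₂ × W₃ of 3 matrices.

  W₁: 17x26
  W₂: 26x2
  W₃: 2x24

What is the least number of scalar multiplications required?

1700

Order (W₁ × (W₂ × W₃)): (W₂ × W₃): 26×2 by 2×24 → 26×24, cost 26·2·24 = 1248; (W₁ × (W₂ × W₃)): 17×26 by 26×24 → 17×24, cost 17·26·24 = 10608; cumulative 11856. Total 11856.
Order ((W₁ × W₂) × W₃): (W₁ × W₂): 17×26 by 26×2 → 17×2, cost 17·26·2 = 884; ((W₁ × W₂) × W₃): 17×2 by 2×24 → 17×24, cost 17·2·24 = 816; cumulative 1700. Total 1700.
Minimum: 1700.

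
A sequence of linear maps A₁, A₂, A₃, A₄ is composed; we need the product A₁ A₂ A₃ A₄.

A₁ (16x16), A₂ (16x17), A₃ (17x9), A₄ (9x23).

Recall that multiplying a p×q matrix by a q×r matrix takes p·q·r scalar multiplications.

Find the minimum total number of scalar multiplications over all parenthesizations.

Adjacent pairs: A₁A₂ = 16·16·17 = 4352; A₂A₃ = 16·17·9 = 2448; A₃A₄ = 17·9·23 = 3519.
Length 3: A₁..A₃: k=1: 0+2448+16·16·9=4752; k=2: 4352+0+16·17·9=6800 → min 4752 | A₂..A₄: k=2: 0+3519+16·17·23=9775; k=3: 2448+0+16·9·23=5760 → min 5760.
Length 4: A₁..A₄: k=1: 0+5760+16·16·23=11648; k=2: 4352+3519+16·17·23=14127; k=3: 4752+0+16·9·23=8064 → min 8064.
Optimal order: ((A₁ (A₂ A₃)) A₄) with cost 8064.

8064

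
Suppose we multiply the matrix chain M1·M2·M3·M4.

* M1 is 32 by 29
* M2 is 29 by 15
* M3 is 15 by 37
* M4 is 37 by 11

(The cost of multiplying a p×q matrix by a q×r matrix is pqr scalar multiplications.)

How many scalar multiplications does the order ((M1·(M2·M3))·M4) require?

(M2·M3): 29×15 by 15×37 → 29×37, cost 29·15·37 = 16095
(M1·(M2·M3)): 32×29 by 29×37 → 32×37, cost 32·29·37 = 34336; cumulative 50431
((M1·(M2·M3))·M4): 32×37 by 37×11 → 32×11, cost 32·37·11 = 13024; cumulative 63455
Total: 63455 scalar multiplications.

63455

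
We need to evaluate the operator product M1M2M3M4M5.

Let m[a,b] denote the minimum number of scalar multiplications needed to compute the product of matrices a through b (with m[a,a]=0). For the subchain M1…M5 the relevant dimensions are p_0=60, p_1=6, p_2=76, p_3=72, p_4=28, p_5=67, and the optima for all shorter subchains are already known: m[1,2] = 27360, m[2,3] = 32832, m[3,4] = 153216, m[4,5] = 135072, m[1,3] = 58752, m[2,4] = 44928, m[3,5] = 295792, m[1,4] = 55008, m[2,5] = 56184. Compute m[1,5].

m[1,5] = min over k∈[1,4] of m[1,k]+m[k+1,5]+p_{0}·p_k·p_{5}.
k=1: 0 + 56184 + 60·6·67 = 80304; k=2: 27360 + 295792 + 60·76·67 = 628672; k=3: 58752 + 135072 + 60·72·67 = 483264; k=4: 55008 + 0 + 60·28·67 = 167568.
Minimum: 80304 at k=1.

80304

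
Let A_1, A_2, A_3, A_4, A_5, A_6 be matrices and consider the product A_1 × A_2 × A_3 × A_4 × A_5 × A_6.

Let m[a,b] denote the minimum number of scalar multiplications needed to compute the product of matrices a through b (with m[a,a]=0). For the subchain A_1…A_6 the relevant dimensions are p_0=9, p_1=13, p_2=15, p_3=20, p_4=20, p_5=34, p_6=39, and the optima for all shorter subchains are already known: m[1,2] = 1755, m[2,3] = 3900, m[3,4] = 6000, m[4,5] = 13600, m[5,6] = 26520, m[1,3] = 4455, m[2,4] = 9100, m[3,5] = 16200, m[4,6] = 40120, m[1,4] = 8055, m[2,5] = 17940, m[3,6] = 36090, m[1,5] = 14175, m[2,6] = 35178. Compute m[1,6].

26109

m[1,6] = min over k∈[1,5] of m[1,k]+m[k+1,6]+p_{0}·p_k·p_{6}.
k=1: 0 + 35178 + 9·13·39 = 39741; k=2: 1755 + 36090 + 9·15·39 = 43110; k=3: 4455 + 40120 + 9·20·39 = 51595; k=4: 8055 + 26520 + 9·20·39 = 41595; k=5: 14175 + 0 + 9·34·39 = 26109.
Minimum: 26109 at k=5.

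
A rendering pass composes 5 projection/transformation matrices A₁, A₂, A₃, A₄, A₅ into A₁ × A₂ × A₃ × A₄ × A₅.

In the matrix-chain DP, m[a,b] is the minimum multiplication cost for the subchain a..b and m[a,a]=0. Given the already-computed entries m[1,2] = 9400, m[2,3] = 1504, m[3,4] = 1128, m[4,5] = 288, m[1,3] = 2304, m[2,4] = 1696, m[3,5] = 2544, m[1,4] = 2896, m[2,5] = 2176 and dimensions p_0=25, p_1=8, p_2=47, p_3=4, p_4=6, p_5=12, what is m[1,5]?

m[1,5] = min over k∈[1,4] of m[1,k]+m[k+1,5]+p_{0}·p_k·p_{5}.
k=1: 0 + 2176 + 25·8·12 = 4576; k=2: 9400 + 2544 + 25·47·12 = 26044; k=3: 2304 + 288 + 25·4·12 = 3792; k=4: 2896 + 0 + 25·6·12 = 4696.
Minimum: 3792 at k=3.

3792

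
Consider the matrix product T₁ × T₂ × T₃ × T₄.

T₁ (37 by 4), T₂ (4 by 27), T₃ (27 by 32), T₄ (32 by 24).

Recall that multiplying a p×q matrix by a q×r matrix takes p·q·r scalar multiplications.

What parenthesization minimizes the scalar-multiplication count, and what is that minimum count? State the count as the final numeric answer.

Adjacent pairs: T₁T₂ = 37·4·27 = 3996; T₂T₃ = 4·27·32 = 3456; T₃T₄ = 27·32·24 = 20736.
Length 3: T₁..T₃: k=1: 0+3456+37·4·32=8192; k=2: 3996+0+37·27·32=35964 → min 8192 | T₂..T₄: k=2: 0+20736+4·27·24=23328; k=3: 3456+0+4·32·24=6528 → min 6528.
Length 4: T₁..T₄: k=1: 0+6528+37·4·24=10080; k=2: 3996+20736+37·27·24=48708; k=3: 8192+0+37·32·24=36608 → min 10080.
Optimal parenthesization: (T₁ × ((T₂ × T₃) × T₄)) with cost 10080.

10080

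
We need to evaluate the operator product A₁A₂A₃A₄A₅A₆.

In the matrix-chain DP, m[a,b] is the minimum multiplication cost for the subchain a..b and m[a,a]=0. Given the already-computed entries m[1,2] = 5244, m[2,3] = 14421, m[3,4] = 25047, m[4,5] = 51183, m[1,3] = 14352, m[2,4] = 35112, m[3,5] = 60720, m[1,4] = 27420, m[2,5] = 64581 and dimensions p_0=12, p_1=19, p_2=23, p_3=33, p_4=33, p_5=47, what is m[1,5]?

46032

m[1,5] = min over k∈[1,4] of m[1,k]+m[k+1,5]+p_{0}·p_k·p_{5}.
k=1: 0 + 64581 + 12·19·47 = 75297; k=2: 5244 + 60720 + 12·23·47 = 78936; k=3: 14352 + 51183 + 12·33·47 = 84147; k=4: 27420 + 0 + 12·33·47 = 46032.
Minimum: 46032 at k=4.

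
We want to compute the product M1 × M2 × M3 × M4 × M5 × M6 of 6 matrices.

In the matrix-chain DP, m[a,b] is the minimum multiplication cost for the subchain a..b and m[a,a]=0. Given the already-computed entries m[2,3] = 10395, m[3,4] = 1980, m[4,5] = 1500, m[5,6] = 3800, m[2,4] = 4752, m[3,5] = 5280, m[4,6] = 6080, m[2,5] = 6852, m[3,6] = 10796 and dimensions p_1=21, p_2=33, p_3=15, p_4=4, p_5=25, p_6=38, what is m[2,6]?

m[2,6] = min over k∈[2,5] of m[2,k]+m[k+1,6]+p_{1}·p_k·p_{6}.
k=2: 0 + 10796 + 21·33·38 = 37130; k=3: 10395 + 6080 + 21·15·38 = 28445; k=4: 4752 + 3800 + 21·4·38 = 11744; k=5: 6852 + 0 + 21·25·38 = 26802.
Minimum: 11744 at k=4.

11744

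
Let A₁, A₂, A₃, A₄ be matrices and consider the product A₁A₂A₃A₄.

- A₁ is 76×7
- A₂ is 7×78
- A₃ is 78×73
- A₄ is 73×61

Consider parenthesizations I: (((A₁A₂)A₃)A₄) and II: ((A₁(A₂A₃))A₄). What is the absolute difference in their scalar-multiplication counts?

Order I = (((A₁A₂)A₃)A₄): (A₁A₂): 76×7 by 7×78 → 76×78, cost 76·7·78 = 41496; ((A₁A₂)A₃): 76×78 by 78×73 → 76×73, cost 76·78·73 = 432744; cumulative 474240; (((A₁A₂)A₃)A₄): 76×73 by 73×61 → 76×61, cost 76·73·61 = 338428; cumulative 812668. Total 812668.
Order II = ((A₁(A₂A₃))A₄): (A₂A₃): 7×78 by 78×73 → 7×73, cost 7·78·73 = 39858; (A₁(A₂A₃)): 76×7 by 7×73 → 76×73, cost 76·7·73 = 38836; cumulative 78694; ((A₁(A₂A₃))A₄): 76×73 by 73×61 → 76×61, cost 76·73·61 = 338428; cumulative 417122. Total 417122.
Difference: |812668 − 417122| = 395546.

395546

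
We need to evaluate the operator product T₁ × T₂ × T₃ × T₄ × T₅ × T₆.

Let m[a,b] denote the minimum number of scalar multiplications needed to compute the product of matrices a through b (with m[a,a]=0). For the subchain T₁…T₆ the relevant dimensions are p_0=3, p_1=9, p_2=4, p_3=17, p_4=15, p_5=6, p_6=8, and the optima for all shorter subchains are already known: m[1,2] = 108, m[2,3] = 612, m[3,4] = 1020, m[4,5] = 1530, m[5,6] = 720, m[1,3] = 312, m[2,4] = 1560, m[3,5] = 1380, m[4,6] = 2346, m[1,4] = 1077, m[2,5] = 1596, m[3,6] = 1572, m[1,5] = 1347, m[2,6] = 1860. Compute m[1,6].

1491

m[1,6] = min over k∈[1,5] of m[1,k]+m[k+1,6]+p_{0}·p_k·p_{6}.
k=1: 0 + 1860 + 3·9·8 = 2076; k=2: 108 + 1572 + 3·4·8 = 1776; k=3: 312 + 2346 + 3·17·8 = 3066; k=4: 1077 + 720 + 3·15·8 = 2157; k=5: 1347 + 0 + 3·6·8 = 1491.
Minimum: 1491 at k=5.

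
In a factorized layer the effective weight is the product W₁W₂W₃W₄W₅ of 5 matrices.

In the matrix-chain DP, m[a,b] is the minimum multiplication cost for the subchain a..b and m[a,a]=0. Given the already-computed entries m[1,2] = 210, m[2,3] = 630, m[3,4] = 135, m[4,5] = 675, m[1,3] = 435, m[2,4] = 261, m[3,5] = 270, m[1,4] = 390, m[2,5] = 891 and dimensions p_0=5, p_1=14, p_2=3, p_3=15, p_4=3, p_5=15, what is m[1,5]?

615

m[1,5] = min over k∈[1,4] of m[1,k]+m[k+1,5]+p_{0}·p_k·p_{5}.
k=1: 0 + 891 + 5·14·15 = 1941; k=2: 210 + 270 + 5·3·15 = 705; k=3: 435 + 675 + 5·15·15 = 2235; k=4: 390 + 0 + 5·3·15 = 615.
Minimum: 615 at k=4.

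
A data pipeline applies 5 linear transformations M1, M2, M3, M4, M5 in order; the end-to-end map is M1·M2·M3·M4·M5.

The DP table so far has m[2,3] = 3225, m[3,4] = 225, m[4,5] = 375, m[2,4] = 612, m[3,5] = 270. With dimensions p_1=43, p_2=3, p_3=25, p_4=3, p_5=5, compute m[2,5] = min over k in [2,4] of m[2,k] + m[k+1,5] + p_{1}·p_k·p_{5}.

m[2,5] = min over k∈[2,4] of m[2,k]+m[k+1,5]+p_{1}·p_k·p_{5}.
k=2: 0 + 270 + 43·3·5 = 915; k=3: 3225 + 375 + 43·25·5 = 8975; k=4: 612 + 0 + 43·3·5 = 1257.
Minimum: 915 at k=2.

915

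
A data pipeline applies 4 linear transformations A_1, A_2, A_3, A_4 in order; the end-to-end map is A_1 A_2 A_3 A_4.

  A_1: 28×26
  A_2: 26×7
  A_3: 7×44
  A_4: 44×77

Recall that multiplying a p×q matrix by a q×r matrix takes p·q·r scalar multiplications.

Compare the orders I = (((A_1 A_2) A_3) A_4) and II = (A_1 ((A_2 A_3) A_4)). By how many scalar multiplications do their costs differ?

Order I = (((A_1 A_2) A_3) A_4): (A_1 A_2): 28×26 by 26×7 → 28×7, cost 28·26·7 = 5096; ((A_1 A_2) A_3): 28×7 by 7×44 → 28×44, cost 28·7·44 = 8624; cumulative 13720; (((A_1 A_2) A_3) A_4): 28×44 by 44×77 → 28×77, cost 28·44·77 = 94864; cumulative 108584. Total 108584.
Order II = (A_1 ((A_2 A_3) A_4)): (A_2 A_3): 26×7 by 7×44 → 26×44, cost 26·7·44 = 8008; ((A_2 A_3) A_4): 26×44 by 44×77 → 26×77, cost 26·44·77 = 88088; cumulative 96096; (A_1 ((A_2 A_3) A_4)): 28×26 by 26×77 → 28×77, cost 28·26·77 = 56056; cumulative 152152. Total 152152.
Difference: |108584 − 152152| = 43568.

43568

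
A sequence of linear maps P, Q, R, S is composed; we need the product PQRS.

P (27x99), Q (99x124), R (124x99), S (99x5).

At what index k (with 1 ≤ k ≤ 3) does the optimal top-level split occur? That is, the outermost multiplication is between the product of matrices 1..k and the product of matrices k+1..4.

Adjacent pairs: PQ = 27·99·124 = 331452; QR = 99·124·99 = 1215324; RS = 124·99·5 = 61380.
Length 3: P..R: k=1: 0+1215324+27·99·99=1479951; k=2: 331452+0+27·124·99=662904 → min 662904 | Q..S: k=2: 0+61380+99·124·5=122760; k=3: 1215324+0+99·99·5=1264329 → min 122760.
Top-level splits: k=1: (P..P)·(Q..S) → 0+122760+27·99·5 = 136125; k=2: (P..Q)·(R..S) → 331452+61380+27·124·5 = 409572; k=3: (P..R)·(S..S) → 662904+0+27·99·5 = 676269.
Best split is after P, i.e. k = 1.

1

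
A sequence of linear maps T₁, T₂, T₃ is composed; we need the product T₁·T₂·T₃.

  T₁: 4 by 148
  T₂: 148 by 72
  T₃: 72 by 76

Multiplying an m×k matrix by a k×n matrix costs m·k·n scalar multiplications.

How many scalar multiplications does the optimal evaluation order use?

Order (T₁·(T₂·T₃)): (T₂·T₃): 148×72 by 72×76 → 148×76, cost 148·72·76 = 809856; (T₁·(T₂·T₃)): 4×148 by 148×76 → 4×76, cost 4·148·76 = 44992; cumulative 854848. Total 854848.
Order ((T₁·T₂)·T₃): (T₁·T₂): 4×148 by 148×72 → 4×72, cost 4·148·72 = 42624; ((T₁·T₂)·T₃): 4×72 by 72×76 → 4×76, cost 4·72·76 = 21888; cumulative 64512. Total 64512.
Minimum: 64512.

64512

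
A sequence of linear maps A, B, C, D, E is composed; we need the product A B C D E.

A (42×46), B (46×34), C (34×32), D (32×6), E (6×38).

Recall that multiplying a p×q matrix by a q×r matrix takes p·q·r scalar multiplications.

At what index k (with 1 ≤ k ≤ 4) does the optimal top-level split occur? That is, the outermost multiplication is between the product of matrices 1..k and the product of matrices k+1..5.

4

Adjacent pairs: AB = 42·46·34 = 65688; BC = 46·34·32 = 50048; CD = 34·32·6 = 6528; DE = 32·6·38 = 7296.
Length 3: A..C: k=1: 0+50048+42·46·32=111872; k=2: 65688+0+42·34·32=111384 → min 111384 | B..D: k=2: 0+6528+46·34·6=15912; k=3: 50048+0+46·32·6=58880 → min 15912 | C..E: k=3: 0+7296+34·32·38=48640; k=4: 6528+0+34·6·38=14280 → min 14280.
Length 4: A..D: k=1: 0+15912+42·46·6=27504; k=2: 65688+6528+42·34·6=80784; k=3: 111384+0+42·32·6=119448 → min 27504 | B..E: k=2: 0+14280+46·34·38=73712; k=3: 50048+7296+46·32·38=113280; k=4: 15912+0+46·6·38=26400 → min 26400.
Top-level splits: k=1: (A..A)·(B..E) → 0+26400+42·46·38 = 99816; k=2: (A..B)·(C..E) → 65688+14280+42·34·38 = 134232; k=3: (A..C)·(D..E) → 111384+7296+42·32·38 = 169752; k=4: (A..D)·(E..E) → 27504+0+42·6·38 = 37080.
Best split is after D, i.e. k = 4.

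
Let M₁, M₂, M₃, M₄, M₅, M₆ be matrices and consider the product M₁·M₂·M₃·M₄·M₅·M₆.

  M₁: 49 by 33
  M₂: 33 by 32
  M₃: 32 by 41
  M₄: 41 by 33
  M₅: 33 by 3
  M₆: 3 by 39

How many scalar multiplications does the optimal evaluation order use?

21747

Adjacent pairs: M₁M₂ = 49·33·32 = 51744; M₂M₃ = 33·32·41 = 43296; M₃M₄ = 32·41·33 = 43296; M₄M₅ = 41·33·3 = 4059; M₅M₆ = 33·3·39 = 3861.
Length 3: M₁..M₃: k=1: 0+43296+49·33·41=109593; k=2: 51744+0+49·32·41=116032 → min 109593 | M₂..M₄: k=2: 0+43296+33·32·33=78144; k=3: 43296+0+33·41·33=87945 → min 78144 | M₃..M₅: k=3: 0+4059+32·41·3=7995; k=4: 43296+0+32·33·3=46464 → min 7995 | M₄..M₆: k=4: 0+3861+41·33·39=56628; k=5: 4059+0+41·3·39=8856 → min 8856.
Length 4: M₁..M₄: k=1: 0+78144+49·33·33=131505; k=2: 51744+43296+49·32·33=146784; k=3: 109593+0+49·41·33=175890 → min 131505 | M₂..M₅: k=2: 0+7995+33·32·3=11163; k=3: 43296+4059+33·41·3=51414; k=4: 78144+0+33·33·3=81411 → min 11163 | M₃..M₆: k=3: 0+8856+32·41·39=60024; k=4: 43296+3861+32·33·39=88341; k=5: 7995+0+32·3·39=11739 → min 11739.
Length 5: M₁..M₅: k=1: 0+11163+49·33·3=16014; k=2: 51744+7995+49·32·3=64443; k=3: 109593+4059+49·41·3=119679; k=4: 131505+0+49·33·3=136356 → min 16014 | M₂..M₆: k=2: 0+11739+33·32·39=52923; k=3: 43296+8856+33·41·39=104919; k=4: 78144+3861+33·33·39=124476; k=5: 11163+0+33·3·39=15024 → min 15024.
Length 6: M₁..M₆: k=1: 0+15024+49·33·39=78087; k=2: 51744+11739+49·32·39=124635; k=3: 109593+8856+49·41·39=196800; k=4: 131505+3861+49·33·39=198429; k=5: 16014+0+49·3·39=21747 → min 21747.
Optimal order: ((M₁·(M₂·(M₃·(M₄·M₅))))·M₆) with cost 21747.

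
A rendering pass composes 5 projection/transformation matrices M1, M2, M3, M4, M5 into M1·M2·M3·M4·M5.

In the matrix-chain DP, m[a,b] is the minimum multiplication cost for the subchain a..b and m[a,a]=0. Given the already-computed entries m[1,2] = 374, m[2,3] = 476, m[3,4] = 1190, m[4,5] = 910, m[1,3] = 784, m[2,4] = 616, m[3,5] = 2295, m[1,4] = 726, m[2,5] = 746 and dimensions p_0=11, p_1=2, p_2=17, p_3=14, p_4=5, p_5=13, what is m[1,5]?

m[1,5] = min over k∈[1,4] of m[1,k]+m[k+1,5]+p_{0}·p_k·p_{5}.
k=1: 0 + 746 + 11·2·13 = 1032; k=2: 374 + 2295 + 11·17·13 = 5100; k=3: 784 + 910 + 11·14·13 = 3696; k=4: 726 + 0 + 11·5·13 = 1441.
Minimum: 1032 at k=1.

1032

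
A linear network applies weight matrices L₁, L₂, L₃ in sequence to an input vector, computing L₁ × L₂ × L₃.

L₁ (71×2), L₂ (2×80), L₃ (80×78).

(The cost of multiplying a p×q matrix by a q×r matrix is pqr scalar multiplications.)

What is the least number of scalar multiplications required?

23556

Order (L₁ × (L₂ × L₃)): (L₂ × L₃): 2×80 by 80×78 → 2×78, cost 2·80·78 = 12480; (L₁ × (L₂ × L₃)): 71×2 by 2×78 → 71×78, cost 71·2·78 = 11076; cumulative 23556. Total 23556.
Order ((L₁ × L₂) × L₃): (L₁ × L₂): 71×2 by 2×80 → 71×80, cost 71·2·80 = 11360; ((L₁ × L₂) × L₃): 71×80 by 80×78 → 71×78, cost 71·80·78 = 443040; cumulative 454400. Total 454400.
Minimum: 23556.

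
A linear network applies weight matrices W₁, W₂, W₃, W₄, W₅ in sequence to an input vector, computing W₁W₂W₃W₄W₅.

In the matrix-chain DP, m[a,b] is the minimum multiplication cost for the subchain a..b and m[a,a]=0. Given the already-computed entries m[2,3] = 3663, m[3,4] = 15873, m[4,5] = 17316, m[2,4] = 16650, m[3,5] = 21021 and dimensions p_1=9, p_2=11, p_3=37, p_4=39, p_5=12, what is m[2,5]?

20862

m[2,5] = min over k∈[2,4] of m[2,k]+m[k+1,5]+p_{1}·p_k·p_{5}.
k=2: 0 + 21021 + 9·11·12 = 22209; k=3: 3663 + 17316 + 9·37·12 = 24975; k=4: 16650 + 0 + 9·39·12 = 20862.
Minimum: 20862 at k=4.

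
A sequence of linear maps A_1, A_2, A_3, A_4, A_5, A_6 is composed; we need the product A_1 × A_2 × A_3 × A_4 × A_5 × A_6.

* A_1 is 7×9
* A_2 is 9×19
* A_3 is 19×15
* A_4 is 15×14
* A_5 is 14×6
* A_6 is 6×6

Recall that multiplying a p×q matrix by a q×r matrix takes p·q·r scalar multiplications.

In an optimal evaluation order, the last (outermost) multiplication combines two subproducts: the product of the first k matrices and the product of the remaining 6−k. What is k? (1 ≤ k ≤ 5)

5

Adjacent pairs: A_1A_2 = 7·9·19 = 1197; A_2A_3 = 9·19·15 = 2565; A_3A_4 = 19·15·14 = 3990; A_4A_5 = 15·14·6 = 1260; A_5A_6 = 14·6·6 = 504.
Length 3: A_1..A_3: k=1: 0+2565+7·9·15=3510; k=2: 1197+0+7·19·15=3192 → min 3192 | A_2..A_4: k=2: 0+3990+9·19·14=6384; k=3: 2565+0+9·15·14=4455 → min 4455 | A_3..A_5: k=3: 0+1260+19·15·6=2970; k=4: 3990+0+19·14·6=5586 → min 2970 | A_4..A_6: k=4: 0+504+15·14·6=1764; k=5: 1260+0+15·6·6=1800 → min 1764.
Length 4: A_1..A_4: k=1: 0+4455+7·9·14=5337; k=2: 1197+3990+7·19·14=7049; k=3: 3192+0+7·15·14=4662 → min 4662 | A_2..A_5: k=2: 0+2970+9·19·6=3996; k=3: 2565+1260+9·15·6=4635; k=4: 4455+0+9·14·6=5211 → min 3996 | A_3..A_6: k=3: 0+1764+19·15·6=3474; k=4: 3990+504+19·14·6=6090; k=5: 2970+0+19·6·6=3654 → min 3474.
Length 5: A_1..A_5: k=1: 0+3996+7·9·6=4374; k=2: 1197+2970+7·19·6=4965; k=3: 3192+1260+7·15·6=5082; k=4: 4662+0+7·14·6=5250 → min 4374 | A_2..A_6: k=2: 0+3474+9·19·6=4500; k=3: 2565+1764+9·15·6=5139; k=4: 4455+504+9·14·6=5715; k=5: 3996+0+9·6·6=4320 → min 4320.
Top-level splits: k=1: (A_1..A_1)·(A_2..A_6) → 0+4320+7·9·6 = 4698; k=2: (A_1..A_2)·(A_3..A_6) → 1197+3474+7·19·6 = 5469; k=3: (A_1..A_3)·(A_4..A_6) → 3192+1764+7·15·6 = 5586; k=4: (A_1..A_4)·(A_5..A_6) → 4662+504+7·14·6 = 5754; k=5: (A_1..A_5)·(A_6..A_6) → 4374+0+7·6·6 = 4626.
Best split is after A_5, i.e. k = 5.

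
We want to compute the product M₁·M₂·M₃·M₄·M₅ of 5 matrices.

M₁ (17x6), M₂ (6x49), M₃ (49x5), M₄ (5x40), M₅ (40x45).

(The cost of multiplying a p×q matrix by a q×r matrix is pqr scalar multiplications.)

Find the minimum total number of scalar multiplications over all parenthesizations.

14805

Adjacent pairs: M₁M₂ = 17·6·49 = 4998; M₂M₃ = 6·49·5 = 1470; M₃M₄ = 49·5·40 = 9800; M₄M₅ = 5·40·45 = 9000.
Length 3: M₁..M₃: k=1: 0+1470+17·6·5=1980; k=2: 4998+0+17·49·5=9163 → min 1980 | M₂..M₄: k=2: 0+9800+6·49·40=21560; k=3: 1470+0+6·5·40=2670 → min 2670 | M₃..M₅: k=3: 0+9000+49·5·45=20025; k=4: 9800+0+49·40·45=98000 → min 20025.
Length 4: M₁..M₄: k=1: 0+2670+17·6·40=6750; k=2: 4998+9800+17·49·40=48118; k=3: 1980+0+17·5·40=5380 → min 5380 | M₂..M₅: k=2: 0+20025+6·49·45=33255; k=3: 1470+9000+6·5·45=11820; k=4: 2670+0+6·40·45=13470 → min 11820.
Length 5: M₁..M₅: k=1: 0+11820+17·6·45=16410; k=2: 4998+20025+17·49·45=62508; k=3: 1980+9000+17·5·45=14805; k=4: 5380+0+17·40·45=35980 → min 14805.
Optimal order: ((M₁·(M₂·M₃))·(M₄·M₅)) with cost 14805.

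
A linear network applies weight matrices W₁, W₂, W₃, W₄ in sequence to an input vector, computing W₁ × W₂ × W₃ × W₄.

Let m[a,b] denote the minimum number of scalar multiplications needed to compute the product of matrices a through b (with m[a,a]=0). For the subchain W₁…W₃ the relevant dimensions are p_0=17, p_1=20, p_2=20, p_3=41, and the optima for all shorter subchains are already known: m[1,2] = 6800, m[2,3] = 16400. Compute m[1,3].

m[1,3] = min over k∈[1,2] of m[1,k]+m[k+1,3]+p_{0}·p_k·p_{3}.
k=1: 0 + 16400 + 17·20·41 = 30340; k=2: 6800 + 0 + 17·20·41 = 20740.
Minimum: 20740 at k=2.

20740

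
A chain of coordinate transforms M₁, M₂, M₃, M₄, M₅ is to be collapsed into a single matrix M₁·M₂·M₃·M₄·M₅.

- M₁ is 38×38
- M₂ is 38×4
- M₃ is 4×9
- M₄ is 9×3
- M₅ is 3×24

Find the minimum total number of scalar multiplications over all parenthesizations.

Adjacent pairs: M₁M₂ = 38·38·4 = 5776; M₂M₃ = 38·4·9 = 1368; M₃M₄ = 4·9·3 = 108; M₄M₅ = 9·3·24 = 648.
Length 3: M₁..M₃: k=1: 0+1368+38·38·9=14364; k=2: 5776+0+38·4·9=7144 → min 7144 | M₂..M₄: k=2: 0+108+38·4·3=564; k=3: 1368+0+38·9·3=2394 → min 564 | M₃..M₅: k=3: 0+648+4·9·24=1512; k=4: 108+0+4·3·24=396 → min 396.
Length 4: M₁..M₄: k=1: 0+564+38·38·3=4896; k=2: 5776+108+38·4·3=6340; k=3: 7144+0+38·9·3=8170 → min 4896 | M₂..M₅: k=2: 0+396+38·4·24=4044; k=3: 1368+648+38·9·24=10224; k=4: 564+0+38·3·24=3300 → min 3300.
Length 5: M₁..M₅: k=1: 0+3300+38·38·24=37956; k=2: 5776+396+38·4·24=9820; k=3: 7144+648+38·9·24=16000; k=4: 4896+0+38·3·24=7632 → min 7632.
Optimal order: ((M₁·(M₂·(M₃·M₄)))·M₅) with cost 7632.

7632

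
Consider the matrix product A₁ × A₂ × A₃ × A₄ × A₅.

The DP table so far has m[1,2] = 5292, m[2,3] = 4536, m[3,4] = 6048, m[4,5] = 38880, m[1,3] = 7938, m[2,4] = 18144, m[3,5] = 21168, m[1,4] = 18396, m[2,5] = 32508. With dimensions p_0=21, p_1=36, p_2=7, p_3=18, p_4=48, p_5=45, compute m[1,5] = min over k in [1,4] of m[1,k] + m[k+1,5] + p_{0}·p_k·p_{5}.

33075

m[1,5] = min over k∈[1,4] of m[1,k]+m[k+1,5]+p_{0}·p_k·p_{5}.
k=1: 0 + 32508 + 21·36·45 = 66528; k=2: 5292 + 21168 + 21·7·45 = 33075; k=3: 7938 + 38880 + 21·18·45 = 63828; k=4: 18396 + 0 + 21·48·45 = 63756.
Minimum: 33075 at k=2.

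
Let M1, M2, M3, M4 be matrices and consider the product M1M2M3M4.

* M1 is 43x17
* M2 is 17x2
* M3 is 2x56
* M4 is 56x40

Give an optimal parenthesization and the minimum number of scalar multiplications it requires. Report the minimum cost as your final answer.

9382

Adjacent pairs: M1M2 = 43·17·2 = 1462; M2M3 = 17·2·56 = 1904; M3M4 = 2·56·40 = 4480.
Length 3: M1..M3: k=1: 0+1904+43·17·56=42840; k=2: 1462+0+43·2·56=6278 → min 6278 | M2..M4: k=2: 0+4480+17·2·40=5840; k=3: 1904+0+17·56·40=39984 → min 5840.
Length 4: M1..M4: k=1: 0+5840+43·17·40=35080; k=2: 1462+4480+43·2·40=9382; k=3: 6278+0+43·56·40=102598 → min 9382.
Optimal parenthesization: ((M1M2)(M3M4)) with cost 9382.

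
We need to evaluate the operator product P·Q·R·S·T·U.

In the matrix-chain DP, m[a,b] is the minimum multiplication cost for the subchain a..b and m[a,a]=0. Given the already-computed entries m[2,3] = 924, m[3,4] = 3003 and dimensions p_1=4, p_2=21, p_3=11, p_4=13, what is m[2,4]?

m[2,4] = min over k∈[2,3] of m[2,k]+m[k+1,4]+p_{1}·p_k·p_{4}.
k=2: 0 + 3003 + 4·21·13 = 4095; k=3: 924 + 0 + 4·11·13 = 1496.
Minimum: 1496 at k=3.

1496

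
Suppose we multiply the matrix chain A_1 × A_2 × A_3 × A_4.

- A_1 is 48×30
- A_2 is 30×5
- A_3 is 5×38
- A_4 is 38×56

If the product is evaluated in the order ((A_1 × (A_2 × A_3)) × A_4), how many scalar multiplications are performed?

(A_2 × A_3): 30×5 by 5×38 → 30×38, cost 30·5·38 = 5700
(A_1 × (A_2 × A_3)): 48×30 by 30×38 → 48×38, cost 48·30·38 = 54720; cumulative 60420
((A_1 × (A_2 × A_3)) × A_4): 48×38 by 38×56 → 48×56, cost 48·38·56 = 102144; cumulative 162564
Total: 162564 scalar multiplications.

162564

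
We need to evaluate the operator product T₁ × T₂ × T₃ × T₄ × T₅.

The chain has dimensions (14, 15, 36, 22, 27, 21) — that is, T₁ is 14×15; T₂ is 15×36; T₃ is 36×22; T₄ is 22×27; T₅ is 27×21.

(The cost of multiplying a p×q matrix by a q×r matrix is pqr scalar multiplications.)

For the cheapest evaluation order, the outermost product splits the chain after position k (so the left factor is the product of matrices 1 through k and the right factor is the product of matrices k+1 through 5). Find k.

Adjacent pairs: T₁T₂ = 14·15·36 = 7560; T₂T₃ = 15·36·22 = 11880; T₃T₄ = 36·22·27 = 21384; T₄T₅ = 22·27·21 = 12474.
Length 3: T₁..T₃: k=1: 0+11880+14·15·22=16500; k=2: 7560+0+14·36·22=18648 → min 16500 | T₂..T₄: k=2: 0+21384+15·36·27=35964; k=3: 11880+0+15·22·27=20790 → min 20790 | T₃..T₅: k=3: 0+12474+36·22·21=29106; k=4: 21384+0+36·27·21=41796 → min 29106.
Length 4: T₁..T₄: k=1: 0+20790+14·15·27=26460; k=2: 7560+21384+14·36·27=42552; k=3: 16500+0+14·22·27=24816 → min 24816 | T₂..T₅: k=2: 0+29106+15·36·21=40446; k=3: 11880+12474+15·22·21=31284; k=4: 20790+0+15·27·21=29295 → min 29295.
Top-level splits: k=1: (T₁..T₁)·(T₂..T₅) → 0+29295+14·15·21 = 33705; k=2: (T₁..T₂)·(T₃..T₅) → 7560+29106+14·36·21 = 47250; k=3: (T₁..T₃)·(T₄..T₅) → 16500+12474+14·22·21 = 35442; k=4: (T₁..T₄)·(T₅..T₅) → 24816+0+14·27·21 = 32754.
Best split is after T₄, i.e. k = 4.

4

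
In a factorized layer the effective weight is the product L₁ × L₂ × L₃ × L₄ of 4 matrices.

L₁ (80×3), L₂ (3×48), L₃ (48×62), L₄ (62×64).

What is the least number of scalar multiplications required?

36192

Adjacent pairs: L₁L₂ = 80·3·48 = 11520; L₂L₃ = 3·48·62 = 8928; L₃L₄ = 48·62·64 = 190464.
Length 3: L₁..L₃: k=1: 0+8928+80·3·62=23808; k=2: 11520+0+80·48·62=249600 → min 23808 | L₂..L₄: k=2: 0+190464+3·48·64=199680; k=3: 8928+0+3·62·64=20832 → min 20832.
Length 4: L₁..L₄: k=1: 0+20832+80·3·64=36192; k=2: 11520+190464+80·48·64=447744; k=3: 23808+0+80·62·64=341248 → min 36192.
Optimal order: (L₁ × ((L₂ × L₃) × L₄)) with cost 36192.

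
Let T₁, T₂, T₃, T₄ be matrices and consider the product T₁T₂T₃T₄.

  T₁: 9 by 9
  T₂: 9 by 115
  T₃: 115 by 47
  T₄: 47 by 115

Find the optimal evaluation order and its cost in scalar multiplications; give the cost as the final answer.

Adjacent pairs: T₁T₂ = 9·9·115 = 9315; T₂T₃ = 9·115·47 = 48645; T₃T₄ = 115·47·115 = 621575.
Length 3: T₁..T₃: k=1: 0+48645+9·9·47=52452; k=2: 9315+0+9·115·47=57960 → min 52452 | T₂..T₄: k=2: 0+621575+9·115·115=740600; k=3: 48645+0+9·47·115=97290 → min 97290.
Length 4: T₁..T₄: k=1: 0+97290+9·9·115=106605; k=2: 9315+621575+9·115·115=749915; k=3: 52452+0+9·47·115=101097 → min 101097.
Optimal parenthesization: ((T₁(T₂T₃))T₄) with cost 101097.

101097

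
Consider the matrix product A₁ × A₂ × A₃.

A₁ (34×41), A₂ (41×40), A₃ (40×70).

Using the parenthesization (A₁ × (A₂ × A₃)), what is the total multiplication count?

212380

(A₂ × A₃): 41×40 by 40×70 → 41×70, cost 41·40·70 = 114800
(A₁ × (A₂ × A₃)): 34×41 by 41×70 → 34×70, cost 34·41·70 = 97580; cumulative 212380
Total: 212380 scalar multiplications.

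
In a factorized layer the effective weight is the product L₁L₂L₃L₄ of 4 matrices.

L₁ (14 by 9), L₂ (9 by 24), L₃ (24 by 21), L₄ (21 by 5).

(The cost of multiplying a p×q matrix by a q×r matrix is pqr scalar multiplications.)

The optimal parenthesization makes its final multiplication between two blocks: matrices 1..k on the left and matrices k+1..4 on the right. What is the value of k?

Adjacent pairs: L₁L₂ = 14·9·24 = 3024; L₂L₃ = 9·24·21 = 4536; L₃L₄ = 24·21·5 = 2520.
Length 3: L₁..L₃: k=1: 0+4536+14·9·21=7182; k=2: 3024+0+14·24·21=10080 → min 7182 | L₂..L₄: k=2: 0+2520+9·24·5=3600; k=3: 4536+0+9·21·5=5481 → min 3600.
Top-level splits: k=1: (L₁..L₁)·(L₂..L₄) → 0+3600+14·9·5 = 4230; k=2: (L₁..L₂)·(L₃..L₄) → 3024+2520+14·24·5 = 7224; k=3: (L₁..L₃)·(L₄..L₄) → 7182+0+14·21·5 = 8652.
Best split is after L₁, i.e. k = 1.

1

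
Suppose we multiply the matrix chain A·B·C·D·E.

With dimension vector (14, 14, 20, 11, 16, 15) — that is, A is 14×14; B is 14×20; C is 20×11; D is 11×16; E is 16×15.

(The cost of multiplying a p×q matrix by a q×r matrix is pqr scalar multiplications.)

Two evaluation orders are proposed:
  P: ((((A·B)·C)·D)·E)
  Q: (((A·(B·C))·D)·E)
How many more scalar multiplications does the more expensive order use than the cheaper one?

Order P = ((((A·B)·C)·D)·E): (A·B): 14×14 by 14×20 → 14×20, cost 14·14·20 = 3920; ((A·B)·C): 14×20 by 20×11 → 14×11, cost 14·20·11 = 3080; cumulative 7000; (((A·B)·C)·D): 14×11 by 11×16 → 14×16, cost 14·11·16 = 2464; cumulative 9464; ((((A·B)·C)·D)·E): 14×16 by 16×15 → 14×15, cost 14·16·15 = 3360; cumulative 12824. Total 12824.
Order Q = (((A·(B·C))·D)·E): (B·C): 14×20 by 20×11 → 14×11, cost 14·20·11 = 3080; (A·(B·C)): 14×14 by 14×11 → 14×11, cost 14·14·11 = 2156; cumulative 5236; ((A·(B·C))·D): 14×11 by 11×16 → 14×16, cost 14·11·16 = 2464; cumulative 7700; (((A·(B·C))·D)·E): 14×16 by 16×15 → 14×15, cost 14·16·15 = 3360; cumulative 11060. Total 11060.
Difference: |12824 − 11060| = 1764.

1764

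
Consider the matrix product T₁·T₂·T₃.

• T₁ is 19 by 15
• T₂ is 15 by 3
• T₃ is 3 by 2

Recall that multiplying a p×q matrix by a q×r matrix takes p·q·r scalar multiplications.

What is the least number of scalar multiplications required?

660

Order (T₁·(T₂·T₃)): (T₂·T₃): 15×3 by 3×2 → 15×2, cost 15·3·2 = 90; (T₁·(T₂·T₃)): 19×15 by 15×2 → 19×2, cost 19·15·2 = 570; cumulative 660. Total 660.
Order ((T₁·T₂)·T₃): (T₁·T₂): 19×15 by 15×3 → 19×3, cost 19·15·3 = 855; ((T₁·T₂)·T₃): 19×3 by 3×2 → 19×2, cost 19·3·2 = 114; cumulative 969. Total 969.
Minimum: 660.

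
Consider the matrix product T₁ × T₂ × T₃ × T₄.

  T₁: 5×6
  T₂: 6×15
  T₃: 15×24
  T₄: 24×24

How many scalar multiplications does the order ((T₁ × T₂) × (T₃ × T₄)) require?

(T₁ × T₂): 5×6 by 6×15 → 5×15, cost 5·6·15 = 450
(T₃ × T₄): 15×24 by 24×24 → 15×24, cost 15·24·24 = 8640
((T₁ × T₂) × (T₃ × T₄)): 5×15 by 15×24 → 5×24, cost 5·15·24 = 1800; cumulative 10890
Total: 10890 scalar multiplications.

10890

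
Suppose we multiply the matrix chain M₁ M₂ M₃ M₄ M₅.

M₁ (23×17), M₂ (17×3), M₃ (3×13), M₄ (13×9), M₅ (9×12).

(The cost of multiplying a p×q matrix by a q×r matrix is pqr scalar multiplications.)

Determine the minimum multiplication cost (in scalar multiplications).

Adjacent pairs: M₁M₂ = 23·17·3 = 1173; M₂M₃ = 17·3·13 = 663; M₃M₄ = 3·13·9 = 351; M₄M₅ = 13·9·12 = 1404.
Length 3: M₁..M₃: k=1: 0+663+23·17·13=5746; k=2: 1173+0+23·3·13=2070 → min 2070 | M₂..M₄: k=2: 0+351+17·3·9=810; k=3: 663+0+17·13·9=2652 → min 810 | M₃..M₅: k=3: 0+1404+3·13·12=1872; k=4: 351+0+3·9·12=675 → min 675.
Length 4: M₁..M₄: k=1: 0+810+23·17·9=4329; k=2: 1173+351+23·3·9=2145; k=3: 2070+0+23·13·9=4761 → min 2145 | M₂..M₅: k=2: 0+675+17·3·12=1287; k=3: 663+1404+17·13·12=4719; k=4: 810+0+17·9·12=2646 → min 1287.
Length 5: M₁..M₅: k=1: 0+1287+23·17·12=5979; k=2: 1173+675+23·3·12=2676; k=3: 2070+1404+23·13·12=7062; k=4: 2145+0+23·9·12=4629 → min 2676.
Optimal order: ((M₁ M₂) ((M₃ M₄) M₅)) with cost 2676.

2676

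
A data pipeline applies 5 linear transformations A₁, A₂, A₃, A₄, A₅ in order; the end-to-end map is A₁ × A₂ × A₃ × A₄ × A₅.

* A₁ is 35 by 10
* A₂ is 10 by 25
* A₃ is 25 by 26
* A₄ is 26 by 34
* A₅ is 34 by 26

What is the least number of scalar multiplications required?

33280

Adjacent pairs: A₁A₂ = 35·10·25 = 8750; A₂A₃ = 10·25·26 = 6500; A₃A₄ = 25·26·34 = 22100; A₄A₅ = 26·34·26 = 22984.
Length 3: A₁..A₃: k=1: 0+6500+35·10·26=15600; k=2: 8750+0+35·25·26=31500 → min 15600 | A₂..A₄: k=2: 0+22100+10·25·34=30600; k=3: 6500+0+10·26·34=15340 → min 15340 | A₃..A₅: k=3: 0+22984+25·26·26=39884; k=4: 22100+0+25·34·26=44200 → min 39884.
Length 4: A₁..A₄: k=1: 0+15340+35·10·34=27240; k=2: 8750+22100+35·25·34=60600; k=3: 15600+0+35·26·34=46540 → min 27240 | A₂..A₅: k=2: 0+39884+10·25·26=46384; k=3: 6500+22984+10·26·26=36244; k=4: 15340+0+10·34·26=24180 → min 24180.
Length 5: A₁..A₅: k=1: 0+24180+35·10·26=33280; k=2: 8750+39884+35·25·26=71384; k=3: 15600+22984+35·26·26=62244; k=4: 27240+0+35·34·26=58180 → min 33280.
Optimal order: (A₁ × (((A₂ × A₃) × A₄) × A₅)) with cost 33280.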